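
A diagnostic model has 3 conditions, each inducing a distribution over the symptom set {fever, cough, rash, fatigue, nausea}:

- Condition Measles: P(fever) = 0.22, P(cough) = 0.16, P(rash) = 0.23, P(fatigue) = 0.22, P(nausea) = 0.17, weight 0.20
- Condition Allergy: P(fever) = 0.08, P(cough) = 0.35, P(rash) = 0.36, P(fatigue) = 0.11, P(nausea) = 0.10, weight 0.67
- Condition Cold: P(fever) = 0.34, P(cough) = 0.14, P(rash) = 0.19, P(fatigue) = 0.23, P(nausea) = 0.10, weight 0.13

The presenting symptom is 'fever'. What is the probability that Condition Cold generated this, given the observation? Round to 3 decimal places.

By Bayes' theorem, P(k | x) = P(Z=k) f_k(x) / Σ_j P(Z=j) f_j(x).
Evaluate each component's likelihood at the observed value:
  f_Measles = P(fever | comp) = 0.22
  f_Allergy = P(fever | comp) = 0.08
  f_Cold = P(fever | comp) = 0.34
Prior × likelihood for each component:
  P(Z=Measles)·f_Measles = 0.20 × 0.22 = 0.044
  P(Z=Allergy)·f_Allergy = 0.67 × 0.08 = 0.0536
  P(Z=Cold)·f_Cold = 0.13 × 0.34 = 0.0442
Denominator: 0.044 + 0.0536 + 0.0442 = 0.1418
So the posterior for Condition Cold is 0.0442 / 0.1418 ≈ 0.312.

0.312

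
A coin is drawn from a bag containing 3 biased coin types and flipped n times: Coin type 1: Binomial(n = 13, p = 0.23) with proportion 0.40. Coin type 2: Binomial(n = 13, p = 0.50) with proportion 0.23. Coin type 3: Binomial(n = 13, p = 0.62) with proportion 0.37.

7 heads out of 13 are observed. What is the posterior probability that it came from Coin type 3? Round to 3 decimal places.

Apply Bayes' rule: the posterior for each component is proportional to its prior times its likelihood at x.
Component likelihoods at x = 7 heads out of 13:
  L_1 = 0.0121775
  L_2 = 0.209473
  L_3 = 0.181954
Weight by the priors:
  π_1·L_1 = 0.40 × 0.0121775 = 0.00487098
  π_2·L_2 = 0.23 × 0.209473 = 0.0481787
  π_3·L_3 = 0.37 × 0.181954 = 0.0673228
Normaliser: 0.00487098 + 0.0481787 + 0.0673228 = 0.120373
P(Coin type 3 | the observation) ≈ 0.559

0.559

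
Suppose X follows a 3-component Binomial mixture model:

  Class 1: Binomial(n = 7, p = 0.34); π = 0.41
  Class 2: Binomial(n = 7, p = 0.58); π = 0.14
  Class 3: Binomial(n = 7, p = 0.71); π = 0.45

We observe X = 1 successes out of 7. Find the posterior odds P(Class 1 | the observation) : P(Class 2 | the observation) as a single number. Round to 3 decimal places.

25.851

Posterior odds = (w_i f_i(x)) / (w_j f_j(x)); the normalising sum cancels.
Component likelihoods at x = 1 successes out of 7:
  p_1 = C(7,1)·0.34^1·0.66^6 = 7·0.34·0.082654 = 0.196716
  p_2 = C(7,1)·0.58^1·0.42^6 = 7·0.58·0.00548903 = 0.0222855
  p_3 = C(7,1)·0.71^1·0.29^6 = 7·0.71·0.000594823 = 0.00295627
0.0806537 / 0.00311997 ≈ 25.851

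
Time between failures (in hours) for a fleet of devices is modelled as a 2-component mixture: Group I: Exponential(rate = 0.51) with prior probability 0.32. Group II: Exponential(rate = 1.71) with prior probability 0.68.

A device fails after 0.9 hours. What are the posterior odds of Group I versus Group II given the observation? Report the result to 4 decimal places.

Only the two components matter; the odds are (π_i f_i(x)) / (π_j f_j(x)).
Component likelihoods at x = 0.9 hours:
  L_I = 0.51·e^(−0.51·0.9) = 0.51·e^(−0.4590) = 0.322277
  L_II = 1.71·e^(−1.71·0.9) = 1.71·e^(−1.5390) = 0.366958
Odds = (0.32/0.68) × (0.322277/0.366958) = 0.470588 × 0.878238 ≈ 0.4133

0.4133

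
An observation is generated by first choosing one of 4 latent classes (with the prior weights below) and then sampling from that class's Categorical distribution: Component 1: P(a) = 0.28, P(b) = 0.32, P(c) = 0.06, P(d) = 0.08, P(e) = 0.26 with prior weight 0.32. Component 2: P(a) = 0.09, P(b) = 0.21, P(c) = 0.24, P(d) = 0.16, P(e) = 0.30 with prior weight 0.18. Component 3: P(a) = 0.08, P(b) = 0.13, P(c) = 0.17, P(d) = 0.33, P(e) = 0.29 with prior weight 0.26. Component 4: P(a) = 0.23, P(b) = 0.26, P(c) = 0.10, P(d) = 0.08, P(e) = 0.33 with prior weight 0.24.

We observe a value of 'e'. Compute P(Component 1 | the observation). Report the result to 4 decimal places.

P(component k | x) = P(Z=k)·f_k(x) / marginal(x), where marginal(x) = Σ_j P(Z=j)·f_j(x).
Categorical probabilities:
  f_1 = P(e | comp) = 0.26
  f_2 = P(e | comp) = 0.30
  f_3 = P(e | comp) = 0.29
  f_4 = P(e | comp) = 0.33
Multiply by the mixture weights:
  P(Z=1)·f_1 = 0.32 × 0.26 = 0.0832
  P(Z=2)·f_2 = 0.18 × 0.3 = 0.054
  P(Z=3)·f_3 = 0.26 × 0.29 = 0.0754
  P(Z=4)·f_4 = 0.24 × 0.33 = 0.0792
Denominator: 0.0832 + 0.054 + 0.0754 + 0.0792 = 0.2918
So the posterior for Component 1 is 0.0832 / 0.2918 ≈ 0.2851.

0.2851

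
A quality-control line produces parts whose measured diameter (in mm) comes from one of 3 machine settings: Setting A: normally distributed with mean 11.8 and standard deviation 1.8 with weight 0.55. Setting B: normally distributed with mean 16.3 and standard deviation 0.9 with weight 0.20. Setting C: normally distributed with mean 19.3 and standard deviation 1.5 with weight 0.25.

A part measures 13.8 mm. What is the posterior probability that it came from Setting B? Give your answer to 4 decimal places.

0.0276

The responsibility of component k is P(Z=k) f_k(x) divided by Σ_j P(Z=j) f_j(x).
Evaluate each component's likelihood at the observed value:
  f_A = 0.119551
  f_B = 0.00935726
  f_C = 0.00032018
Prior × likelihood for each component:
  P(Z=A)·f_A = 0.55 × 0.119551 = 0.0657533
  P(Z=B)·f_B = 0.20 × 0.00935726 = 0.00187145
  P(Z=C)·f_C = 0.25 × 0.00032018 = 8.00451e-05
Evidence: 0.0657533 + 0.00187145 + 8.00451e-05 = 0.0677047
P(Setting B | x) = 0.00187145 / 0.0677047 ≈ 0.0276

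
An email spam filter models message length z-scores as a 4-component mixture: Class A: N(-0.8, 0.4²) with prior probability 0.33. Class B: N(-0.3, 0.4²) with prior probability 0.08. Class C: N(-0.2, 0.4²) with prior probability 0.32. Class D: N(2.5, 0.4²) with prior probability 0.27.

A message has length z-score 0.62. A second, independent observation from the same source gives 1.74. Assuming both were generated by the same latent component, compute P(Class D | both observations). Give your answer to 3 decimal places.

0.690

The responsibility of component k is π_k f_k(x) divided by Σ_j π_j f_j(x).
Since both observations come from the same component, the likelihood for component k is f_k(x₁)·f_k(x₂).
  f_A = [(1/(0.4·√(2π)))·exp(−(0.62−-0.8)²/(2·0.4²)) = 0.997356·exp(-6.30125) = 0.00182916] × [1.74957e-09] = 3.20024e-12
  f_B = [(1/(0.4·√(2π)))·exp(−(0.62−-0.3)²/(2·0.4²)) = 0.997356·exp(-2.64500) = 0.0708176] × [2.24311e-06] = 1.58852e-07
  f_C = [(1/(0.4·√(2π)))·exp(−(0.62−-0.2)²/(2·0.4²)) = 0.997356·exp(-2.10125) = 0.12198] × [7.78044e-06] = 9.49058e-07
  f_D = [(1/(0.4·√(2π)))·exp(−(0.62−2.5)²/(2·0.4²)) = 0.997356·exp(-11.04500) = 1.59246e-05] × [0.16404] = 2.61226e-06
Multiply by the mixture weights:
  π_A·f_A = 0.33 × 3.20024e-12 = 1.05608e-12
  π_B·f_B = 0.08 × 1.58852e-07 = 1.27081e-08
  π_C·f_C = 0.32 × 9.49058e-07 = 3.03699e-07
  π_D·f_D = 0.27 × 2.61226e-06 = 7.0531e-07
Normaliser: 1.05608e-12 + 1.27081e-08 + 3.03699e-07 + 7.0531e-07 = 1.02172e-06
P(Class D | x₁, x₂) = 7.0531e-07 / 1.02172e-06 ≈ 0.690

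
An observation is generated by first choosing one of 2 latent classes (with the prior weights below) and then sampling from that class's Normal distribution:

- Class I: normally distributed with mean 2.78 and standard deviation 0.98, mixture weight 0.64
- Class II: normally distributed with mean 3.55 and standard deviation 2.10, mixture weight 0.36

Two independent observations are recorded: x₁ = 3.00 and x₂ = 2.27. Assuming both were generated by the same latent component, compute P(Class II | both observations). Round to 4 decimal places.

0.1035

P(component k | x) = P(Z=k)·f_k(x) / marginal(x), where marginal(x) = Σ_j P(Z=j)·f_j(x).
Since both observations come from the same component, the likelihood for component k is f_k(x₁)·f_k(x₂).
  f_I = [(1/(0.98·√(2π)))·exp(−(3.00−2.78)²/(2·0.98²)) = 0.407084·exp(-0.02520) = 0.396954] × [0.355529] = 0.141129
  f_II = [(1/(2.10·√(2π)))·exp(−(3.00−3.55)²/(2·2.10²)) = 0.189973·exp(-0.03430) = 0.183567] × [0.157767] = 0.0289609
Multiply by the mixture weights:
  P(Z=I)·f_I = 0.64 × 0.141129 = 0.0903225
  P(Z=II)·f_II = 0.36 × 0.0289609 = 0.0104259
Denominator: 0.0903225 + 0.0104259 = 0.100748
P(Class II | x₁, x₂) = 0.0104259 / 0.100748 ≈ 0.1035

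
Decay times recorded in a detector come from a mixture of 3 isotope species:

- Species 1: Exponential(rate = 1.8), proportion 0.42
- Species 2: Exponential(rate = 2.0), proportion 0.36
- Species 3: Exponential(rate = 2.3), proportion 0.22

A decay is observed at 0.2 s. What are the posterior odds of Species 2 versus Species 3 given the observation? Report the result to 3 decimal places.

1.511

The posterior odds equal the prior odds times the likelihood ratio: (w_i/w_j)·(f_i(x)/f_j(x)).
Evaluate each component's likelihood at the observed value:
  L_1 = 1.8·e^(−1.8·0.2) = 1.8·e^(−0.3600) = 1.25582
  L_2 = 2.0·e^(−2.0·0.2) = 2.0·e^(−0.4000) = 1.34064
  L_3 = 2.3·e^(−2.3·0.2) = 2.3·e^(−0.4600) = 1.45195
Odds = (0.36/0.22) × (1.34064/1.45195) = 1.63636 × 0.923336 ≈ 1.511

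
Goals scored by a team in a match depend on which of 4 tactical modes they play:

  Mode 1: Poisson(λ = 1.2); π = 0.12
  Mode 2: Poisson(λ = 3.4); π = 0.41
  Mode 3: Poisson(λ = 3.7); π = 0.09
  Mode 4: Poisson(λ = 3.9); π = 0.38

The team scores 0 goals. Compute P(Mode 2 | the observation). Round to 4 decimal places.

The responsibility of component k is π_k f_k(x) divided by Σ_j π_j f_j(x).
Component likelihoods at x = 0 goals:
  p_1 = e^(−1.2)·1.2^0/0! = 0.301194
  p_2 = e^(−3.4)·3.4^0/0! = 0.0333733
  p_3 = e^(−3.7)·3.7^0/0! = 0.0247235
  p_4 = e^(−3.9)·3.9^0/0! = 0.0202419
Multiply by the mixture weights:
  π_1·p_1 = 0.12 × 0.301194 = 0.0361433
  π_2·p_2 = 0.41 × 0.0333733 = 0.013683
  π_3·p_3 = 0.09 × 0.0247235 = 0.00222512
  π_4·p_4 = 0.38 × 0.0202419 = 0.00769193
Normaliser: 0.0361433 + 0.013683 + 0.00222512 + 0.00769193 = 0.0597434
P(Mode 2 | data) = 0.013683 / 0.0597434 ≈ 0.2290

0.2290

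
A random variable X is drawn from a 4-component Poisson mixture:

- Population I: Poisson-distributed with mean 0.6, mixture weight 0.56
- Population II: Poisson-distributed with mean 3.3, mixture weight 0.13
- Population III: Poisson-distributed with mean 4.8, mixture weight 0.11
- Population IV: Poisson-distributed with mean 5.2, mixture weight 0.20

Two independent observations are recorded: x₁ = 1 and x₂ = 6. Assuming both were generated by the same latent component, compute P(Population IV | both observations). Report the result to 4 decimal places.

0.3435

P(component k | x) = P(Z=k)·f_k(x) / marginal(x), where marginal(x) = Σ_j P(Z=j)·f_j(x).
Since both observations come from the same component, the likelihood for component k is f_k(x₁)·f_k(x₂).
  L_I = [e^(−0.6)·0.6^1/1! = 0.329287] × [3.5563e-05] = 1.17104e-05
  L_II = [e^(−3.3)·3.3^1/1! = 0.121714] × [0.0661575] = 0.00805233
  L_III = [e^(−4.8)·4.8^1/1! = 0.0395028] × [0.139798] = 0.00552242
  L_IV = [e^(−5.2)·5.2^1/1! = 0.0286861] × [0.15148] = 0.00434539
Prior × likelihood for each component:
  P(Z=I)·L_I = 0.56 × 1.17104e-05 = 6.55784e-06
  P(Z=II)·L_II = 0.13 × 0.00805233 = 0.0010468
  P(Z=III)·L_III = 0.11 × 0.00552242 = 0.000607466
  P(Z=IV)·L_IV = 0.20 × 0.00434539 = 0.000869077
Sum: 6.55784e-06 + 0.0010468 + 0.000607466 + 0.000869077 = 0.0025299
So the posterior for Population IV is 0.000869077 / 0.0025299 ≈ 0.3435.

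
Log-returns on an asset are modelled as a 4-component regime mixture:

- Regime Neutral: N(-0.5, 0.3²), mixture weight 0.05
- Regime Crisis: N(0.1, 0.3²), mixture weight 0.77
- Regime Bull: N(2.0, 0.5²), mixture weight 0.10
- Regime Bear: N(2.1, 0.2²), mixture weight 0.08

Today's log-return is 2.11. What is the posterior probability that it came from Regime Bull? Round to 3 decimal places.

0.328

Apply Bayes' rule: the posterior for each component is proportional to its prior times its likelihood at x.
Normal densities:
  f_Neutral = 4.87432e-17
  f_Crisis = 2.37711e-10
  f_Bull = 0.778808
  f_Bear = 1.99222
Prior × likelihood for each component:
  P(Z=Neutral)·f_Neutral = 0.05 × 4.87432e-17 = 2.43716e-18
  P(Z=Crisis)·f_Crisis = 0.77 × 2.37711e-10 = 1.83037e-10
  P(Z=Bull)·f_Bull = 0.10 × 0.778808 = 0.0778808
  P(Z=Bear)·f_Bear = 0.08 × 1.99222 = 0.159378
Denominator: 2.43716e-18 + 1.83037e-10 + 0.0778808 + 0.159378 = 0.237258
So the posterior for Regime Bull is 0.0778808 / 0.237258 ≈ 0.328.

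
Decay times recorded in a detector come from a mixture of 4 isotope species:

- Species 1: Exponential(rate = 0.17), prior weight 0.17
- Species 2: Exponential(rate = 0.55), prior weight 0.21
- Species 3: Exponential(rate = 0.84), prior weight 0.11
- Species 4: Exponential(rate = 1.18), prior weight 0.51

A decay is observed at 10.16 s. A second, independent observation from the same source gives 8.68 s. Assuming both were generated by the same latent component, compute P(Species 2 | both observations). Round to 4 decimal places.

Posterior ∝ prior × likelihood, so P(k | x) ∝ π_k f_k(x); normalise over all components.
Since both observations come from the same component, the likelihood for component k is f_k(x₁)·f_k(x₂).
  f_1 = [0.0302229] × [0.0388691] = 0.00117473
  f_2 = [0.00205838] × [0.00464559] = 9.56238e-06
  f_3 = [0.000165134] × [0.000572468] = 9.4534e-08
  f_4 = [7.33183e-06] × [4.20401e-05] = 3.08231e-10
Multiply by the mixture weights:
  π_1·f_1 = 0.17 × 0.00117473 = 0.000199705
  π_2·f_2 = 0.21 × 9.56238e-06 = 2.0081e-06
  π_3·f_3 = 0.11 × 9.4534e-08 = 1.03987e-08
  π_4·f_4 = 0.51 × 3.08231e-10 = 1.57198e-10
Marginal: 0.000199705 + 2.0081e-06 + 1.03987e-08 + 1.57198e-10 = 0.000201723
Responsibility of Species 2: 2.0081e-06 / 0.000201723 ≈ 0.0100

0.0100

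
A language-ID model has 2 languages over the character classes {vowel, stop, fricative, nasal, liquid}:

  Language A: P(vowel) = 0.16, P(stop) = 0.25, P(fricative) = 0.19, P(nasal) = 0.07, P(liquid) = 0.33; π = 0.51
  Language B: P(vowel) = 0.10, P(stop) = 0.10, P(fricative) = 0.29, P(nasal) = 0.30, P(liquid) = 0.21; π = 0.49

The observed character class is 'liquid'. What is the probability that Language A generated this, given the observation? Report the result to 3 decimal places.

Apply Bayes' rule: the posterior for each component is proportional to its prior times its likelihood at x.
Component likelihoods at x = 'liquid':
  p_A = P(liquid | comp) = 0.33
  p_B = P(liquid | comp) = 0.21
Prior × likelihood for each component:
  π_A·p_A = 0.51 × 0.33 = 0.1683
  π_B·p_B = 0.49 × 0.21 = 0.1029
Denominator: 0.1683 + 0.1029 = 0.2712
So the posterior for Language A is 0.1683 / 0.2712 ≈ 0.621.

0.621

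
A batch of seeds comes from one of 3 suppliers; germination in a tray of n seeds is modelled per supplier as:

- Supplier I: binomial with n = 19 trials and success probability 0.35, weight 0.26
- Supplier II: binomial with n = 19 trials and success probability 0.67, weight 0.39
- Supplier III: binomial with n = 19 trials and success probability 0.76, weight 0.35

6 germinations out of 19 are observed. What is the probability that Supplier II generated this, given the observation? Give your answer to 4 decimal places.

Posterior ∝ prior × likelihood, so P(k | x) ∝ P(Z=k) f_k(x); normalise over all components.
Component likelihoods at x = 6 germinations out of 19:
  p_I = 0.184401
  p_II = 0.00135086
  p_III = 4.58257e-05
Multiply by the mixture weights:
  P(Z=I)·p_I = 0.26 × 0.184401 = 0.0479443
  P(Z=II)·p_II = 0.39 × 0.00135086 = 0.000526837
  P(Z=III)·p_III = 0.35 × 4.58257e-05 = 1.6039e-05
Normaliser: 0.0479443 + 0.000526837 + 1.6039e-05 = 0.0484872
So the posterior for Supplier II is 0.000526837 / 0.0484872 ≈ 0.0109.

0.0109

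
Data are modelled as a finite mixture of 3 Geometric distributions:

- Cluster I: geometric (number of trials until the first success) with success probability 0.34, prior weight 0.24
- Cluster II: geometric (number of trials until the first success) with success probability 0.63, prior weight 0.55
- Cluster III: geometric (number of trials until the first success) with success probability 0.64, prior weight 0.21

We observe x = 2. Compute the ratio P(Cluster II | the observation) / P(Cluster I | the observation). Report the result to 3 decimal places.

2.381

The posterior odds equal the prior odds times the likelihood ratio: (P(Z=i)/P(Z=j))·(f_i(x)/f_j(x)).
Component likelihoods at x = 2:
  L_I = 0.2244
  L_II = 0.2331
  L_III = 0.2304
0.128205 / 0.053856 ≈ 2.381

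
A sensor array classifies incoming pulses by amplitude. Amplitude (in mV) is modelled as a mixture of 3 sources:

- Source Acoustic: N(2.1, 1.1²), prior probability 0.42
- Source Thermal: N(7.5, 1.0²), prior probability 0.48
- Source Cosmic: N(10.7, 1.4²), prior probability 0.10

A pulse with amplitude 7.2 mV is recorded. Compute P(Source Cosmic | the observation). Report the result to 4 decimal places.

0.0068

P(component k | x) = π_k·f_k(x) / marginal(x), where marginal(x) = Σ_j π_j·f_j(x).
Evaluate each component's likelihood at the observed value:
  p_Acoustic = (1/(1.1·√(2π)))·exp(−(7.2−2.1)²/(2·1.1²)) = 0.362675·exp(-10.74793) = 7.7938e-06
  p_Thermal = (1/(1.0·√(2π)))·exp(−(7.2−7.5)²/(2·1.0²)) = 0.398942·exp(-0.04500) = 0.381388
  p_Cosmic = (1/(1.4·√(2π)))·exp(−(7.2−10.7)²/(2·1.4²)) = 0.284959·exp(-3.12500) = 0.0125202
Multiply by the mixture weights:
  π_Acoustic·p_Acoustic = 0.42 × 7.7938e-06 = 3.27339e-06
  π_Thermal·p_Thermal = 0.48 × 0.381388 = 0.183066
  π_Cosmic·p_Cosmic = 0.10 × 0.0125202 = 0.00125202
Normaliser: 3.27339e-06 + 0.183066 + 0.00125202 = 0.184321
P(Source Cosmic | x) ≈ 0.0068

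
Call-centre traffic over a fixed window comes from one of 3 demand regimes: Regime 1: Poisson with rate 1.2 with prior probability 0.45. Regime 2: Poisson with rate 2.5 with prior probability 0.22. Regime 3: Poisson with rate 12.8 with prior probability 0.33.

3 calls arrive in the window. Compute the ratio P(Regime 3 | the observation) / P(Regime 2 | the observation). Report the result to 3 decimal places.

0.007

Since P(k|x) ∝ P(Z=k) f_k(x), the posterior odds are P(Z=i) f_i(x) / (P(Z=j) f_j(x)).
Poisson probabilities:
  f_1 = e^(−1.2)·1.2^3/3! = 0.0867439
  f_2 = e^(−2.5)·2.5^3/3! = 0.213763
  f_3 = e^(−12.8)·12.8^3/3! = 0.00096496
Odds = (0.33/0.22) × (0.00096496/0.213763) = 1.5 × 0.00451416 ≈ 0.007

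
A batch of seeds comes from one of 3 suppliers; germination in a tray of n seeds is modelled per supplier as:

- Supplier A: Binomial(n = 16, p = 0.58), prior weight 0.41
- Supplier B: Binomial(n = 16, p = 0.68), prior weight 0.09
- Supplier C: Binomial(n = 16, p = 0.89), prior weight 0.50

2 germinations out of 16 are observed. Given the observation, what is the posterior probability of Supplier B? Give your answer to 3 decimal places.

0.007

P(component k | x) = P(Z=k)·f_k(x) / marginal(x), where marginal(x) = Σ_j P(Z=j)·f_j(x).
Binomial probabilities:
  p_A = C(16,2)·0.58^2·0.42^14 = 120·0.3364·5.31484e-06 = 0.000214549
  p_B = C(16,2)·0.68^2·0.32^14 = 120·0.4624·1.18059e-07 = 6.55087e-06
  p_C = C(16,2)·0.89^2·0.11^14 = 120·0.7921·3.7975e-14 = 3.6096e-12
Multiply by the mixture weights:
  P(Z=A)·p_A = 0.41 × 0.000214549 = 8.79653e-05
  P(Z=B)·p_B = 0.09 × 6.55087e-06 = 5.89578e-07
  P(Z=C)·p_C = 0.50 × 3.6096e-12 = 1.8048e-12
Evidence: 8.79653e-05 + 5.89578e-07 + 1.8048e-12 = 8.85548e-05
P(Supplier B | x) = 5.89578e-07 / 8.85548e-05 ≈ 0.007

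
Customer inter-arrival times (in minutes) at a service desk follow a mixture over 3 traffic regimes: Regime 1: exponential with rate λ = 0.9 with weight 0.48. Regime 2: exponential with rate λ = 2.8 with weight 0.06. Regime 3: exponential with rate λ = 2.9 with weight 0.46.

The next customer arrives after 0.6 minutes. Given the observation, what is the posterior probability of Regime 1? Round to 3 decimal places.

0.487

By Bayes' theorem, P(k | x) = P(Z=k) f_k(x) / Σ_j P(Z=j) f_j(x).
Component likelihoods at x = 0.6 minutes:
  p_1 = 0.524473
  p_2 = 0.521847
  p_3 = 0.509009
Multiply by the mixture weights:
  P(Z=1)·p_1 = 0.48 × 0.524473 = 0.251747
  P(Z=2)·p_2 = 0.06 × 0.521847 = 0.0313108
  P(Z=3)·p_3 = 0.46 × 0.509009 = 0.234144
Denominator: 0.251747 + 0.0313108 + 0.234144 = 0.517202
P(Regime 1 | x) = 0.251747 / 0.517202 ≈ 0.487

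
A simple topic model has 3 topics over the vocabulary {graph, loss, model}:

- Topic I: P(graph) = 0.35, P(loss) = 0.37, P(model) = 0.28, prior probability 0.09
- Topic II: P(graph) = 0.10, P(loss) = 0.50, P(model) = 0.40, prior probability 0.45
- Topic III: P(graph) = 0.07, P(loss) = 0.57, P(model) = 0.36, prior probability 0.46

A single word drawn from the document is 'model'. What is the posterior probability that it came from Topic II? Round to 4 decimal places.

0.4854

Apply Bayes' rule: the posterior for each component is proportional to its prior times its likelihood at x.
Component likelihoods at x = 'model':
  L_I = 0.28
  L_II = 0.4
  L_III = 0.36
Prior × likelihood for each component:
  π_I·L_I = 0.09 × 0.28 = 0.0252
  π_II·L_II = 0.45 × 0.4 = 0.18
  π_III·L_III = 0.46 × 0.36 = 0.1656
Normaliser: 0.0252 + 0.18 + 0.1656 = 0.3708
So the posterior for Topic II is 0.18 / 0.3708 ≈ 0.4854.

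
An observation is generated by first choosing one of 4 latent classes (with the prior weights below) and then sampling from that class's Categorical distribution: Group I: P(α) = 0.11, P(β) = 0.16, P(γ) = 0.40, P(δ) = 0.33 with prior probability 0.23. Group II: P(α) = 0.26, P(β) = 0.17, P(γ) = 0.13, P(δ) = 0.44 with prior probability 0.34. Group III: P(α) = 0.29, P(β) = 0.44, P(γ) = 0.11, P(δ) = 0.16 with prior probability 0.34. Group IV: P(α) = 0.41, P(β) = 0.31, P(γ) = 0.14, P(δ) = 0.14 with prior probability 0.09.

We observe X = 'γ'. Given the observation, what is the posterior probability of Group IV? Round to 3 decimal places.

The responsibility of component k is w_k f_k(x) divided by Σ_j w_j f_j(x).
Evaluate each component's likelihood at the observed value:
  L_I = P(γ | comp) = 0.40
  L_II = P(γ | comp) = 0.13
  L_III = P(γ | comp) = 0.11
  L_IV = P(γ | comp) = 0.14
Weight by the priors:
  w_I·L_I = 0.23 × 0.4 = 0.092
  w_II·L_II = 0.34 × 0.13 = 0.0442
  w_III·L_III = 0.34 × 0.11 = 0.0374
  w_IV·L_IV = 0.09 × 0.14 = 0.0126
Sum: 0.092 + 0.0442 + 0.0374 + 0.0126 = 0.1862
P(Group IV | 'γ') ≈ 0.068

0.068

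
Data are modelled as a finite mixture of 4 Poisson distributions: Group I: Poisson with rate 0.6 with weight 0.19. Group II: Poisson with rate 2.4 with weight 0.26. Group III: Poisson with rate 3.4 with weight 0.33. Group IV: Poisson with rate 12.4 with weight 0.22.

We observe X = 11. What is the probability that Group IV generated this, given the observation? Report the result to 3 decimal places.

Posterior ∝ prior × likelihood, so P(k | x) ∝ π_k f_k(x); normalise over all components.
Component likelihoods at x = 11:
  f_I = e^(−0.6)·0.6^11/11! = 4.98806e-11
  f_II = e^(−2.4)·2.4^11/11! = 3.45829e-05
  f_III = e^(−3.4)·3.4^11/11! = 0.000586828
  f_IV = e^(−12.4)·12.4^11/11! = 0.109959
Prior × likelihood for each component:
  π_I·f_I = 0.19 × 4.98806e-11 = 9.47731e-12
  π_II·f_II = 0.26 × 3.45829e-05 = 8.99155e-06
  π_III·f_III = 0.33 × 0.000586828 = 0.000193653
  π_IV·f_IV = 0.22 × 0.109959 = 0.024191
Sum: 9.47731e-12 + 8.99155e-06 + 0.000193653 + 0.024191 = 0.0243937
P(Group IV | x) ≈ 0.992

0.992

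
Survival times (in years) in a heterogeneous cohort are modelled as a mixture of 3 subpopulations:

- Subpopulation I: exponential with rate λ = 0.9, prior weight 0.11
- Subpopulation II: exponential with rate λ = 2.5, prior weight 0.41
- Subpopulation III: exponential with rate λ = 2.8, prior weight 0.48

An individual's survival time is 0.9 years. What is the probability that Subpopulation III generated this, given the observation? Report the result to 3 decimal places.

By Bayes' theorem, P(k | x) = w_k f_k(x) / Σ_j w_j f_j(x).
Exponential densities:
  f_I = 0.9·e^(−0.9·0.9) = 0.9·e^(−0.8100) = 0.400372
  f_II = 2.5·e^(−2.5·0.9) = 2.5·e^(−2.2500) = 0.263498
  f_III = 2.8·e^(−2.8·0.9) = 2.8·e^(−2.5200) = 0.225287
Multiply by the mixture weights:
  w_I·f_I = 0.11 × 0.400372 = 0.0440409
  w_II·f_II = 0.41 × 0.263498 = 0.108034
  w_III·f_III = 0.48 × 0.225287 = 0.108138
Denominator: 0.0440409 + 0.108034 + 0.108138 = 0.260213
Responsibility of Subpopulation III: 0.108138 / 0.260213 ≈ 0.416

0.416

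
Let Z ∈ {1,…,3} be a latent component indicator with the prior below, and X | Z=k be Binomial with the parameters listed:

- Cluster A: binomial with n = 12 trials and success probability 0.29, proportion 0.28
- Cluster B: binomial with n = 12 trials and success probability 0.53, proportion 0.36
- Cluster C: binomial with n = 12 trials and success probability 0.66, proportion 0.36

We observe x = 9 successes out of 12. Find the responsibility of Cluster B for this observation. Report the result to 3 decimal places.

P(component k | x) = π_k·f_k(x) / marginal(x), where marginal(x) = Σ_j π_j·f_j(x).
Evaluate each component's likelihood at the observed value:
  f_A = 0.0011423
  f_B = 0.0753701
  f_C = 0.205473
Weight by the priors:
  π_A·f_A = 0.28 × 0.0011423 = 0.000319844
  π_B·f_B = 0.36 × 0.0753701 = 0.0271332
  π_C·f_C = 0.36 × 0.205473 = 0.0739703
Denominator: 0.000319844 + 0.0271332 + 0.0739703 = 0.101423
Responsibility of Cluster B: 0.0271332 / 0.101423 ≈ 0.268

0.268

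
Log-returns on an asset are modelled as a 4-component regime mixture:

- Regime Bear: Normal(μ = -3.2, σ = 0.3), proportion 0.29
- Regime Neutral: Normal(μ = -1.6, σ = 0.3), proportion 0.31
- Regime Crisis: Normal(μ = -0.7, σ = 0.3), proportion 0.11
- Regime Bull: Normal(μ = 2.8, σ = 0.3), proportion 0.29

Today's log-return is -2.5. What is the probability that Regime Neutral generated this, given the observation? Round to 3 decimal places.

0.153

P(component k | x) = P(Z=k)·f_k(x) / marginal(x), where marginal(x) = Σ_j P(Z=j)·f_j(x).
Evaluate each component's likelihood at the observed value:
  p_Bear = (1/(0.3·√(2π)))·exp(−(-2.5−-3.2)²/(2·0.3²)) = 1.329808·exp(-2.72222) = 0.0874063
  p_Neutral = (1/(0.3·√(2π)))·exp(−(-2.5−-1.6)²/(2·0.3²)) = 1.329808·exp(-4.50000) = 0.0147728
  p_Crisis = (1/(0.3·√(2π)))·exp(−(-2.5−-0.7)²/(2·0.3²)) = 1.329808·exp(-18.00000) = 2.02529e-08
  p_Bull = (1/(0.3·√(2π)))·exp(−(-2.5−2.8)²/(2·0.3²)) = 1.329808·exp(-156.05556) = 2.23729e-68
Prior × likelihood for each component:
  P(Z=Bear)·p_Bear = 0.29 × 0.0874063 = 0.0253478
  P(Z=Neutral)·p_Neutral = 0.31 × 0.0147728 = 0.00457958
  P(Z=Crisis)·p_Crisis = 0.11 × 2.02529e-08 = 2.22782e-09
  P(Z=Bull)·p_Bull = 0.29 × 2.23729e-68 = 6.48814e-69
Normaliser: 0.0253478 + 0.00457958 + 2.22782e-09 + 6.48814e-69 = 0.0299274
P(Regime Neutral | data) = 0.00457958 / 0.0299274 ≈ 0.153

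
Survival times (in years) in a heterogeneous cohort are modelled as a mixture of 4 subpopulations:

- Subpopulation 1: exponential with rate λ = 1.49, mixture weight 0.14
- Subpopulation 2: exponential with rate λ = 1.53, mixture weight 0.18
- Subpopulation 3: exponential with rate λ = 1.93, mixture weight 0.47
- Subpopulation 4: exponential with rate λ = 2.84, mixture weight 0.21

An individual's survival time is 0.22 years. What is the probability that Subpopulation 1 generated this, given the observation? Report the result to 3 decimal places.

Posterior ∝ prior × likelihood, so P(k | x) ∝ P(Z=k) f_k(x); normalise over all components.
Component likelihoods at x = 0.22 years:
  L_1 = 1.49·e^(−1.49·0.22) = 1.49·e^(−0.3278) = 1.07356
  L_2 = 1.53·e^(−1.53·0.22) = 1.53·e^(−0.3366) = 1.09272
  L_3 = 1.93·e^(−1.93·0.22) = 1.93·e^(−0.4246) = 1.26228
  L_4 = 2.84·e^(−2.84·0.22) = 2.84·e^(−0.6248) = 1.52045
Multiply by the mixture weights:
  P(Z=1)·L_1 = 0.14 × 1.07356 = 0.150298
  P(Z=2)·L_2 = 0.18 × 1.09272 = 0.196689
  P(Z=3)·L_3 = 0.47 × 1.26228 = 0.593272
  P(Z=4)·L_4 = 0.21 × 1.52045 = 0.319294
Sum: 0.150298 + 0.196689 + 0.593272 + 0.319294 = 1.25955
P(Subpopulation 1 | 0.22 years) ≈ 0.119

0.119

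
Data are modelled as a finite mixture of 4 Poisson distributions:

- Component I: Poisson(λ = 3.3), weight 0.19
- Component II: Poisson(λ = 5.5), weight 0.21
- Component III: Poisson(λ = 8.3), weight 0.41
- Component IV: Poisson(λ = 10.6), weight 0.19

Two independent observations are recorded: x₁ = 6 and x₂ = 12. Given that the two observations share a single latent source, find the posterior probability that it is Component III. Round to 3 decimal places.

The responsibility of component k is π_k f_k(x) divided by Σ_j π_j f_j(x).
Since both observations come from the same component, the likelihood for component k is f_k(x₁)·f_k(x₂).
  L_I = [e^(−3.3)·3.3^6/6! = 0.0661575] × [0.000128428] = 8.49646e-06
  L_II = [e^(−5.5)·5.5^6/6! = 0.157117] × [0.00653726] = 0.00102712
  L_III = [e^(−8.3)·8.3^6/6! = 0.112847] × [0.0554569] = 0.00625818
  L_IV = [e^(−10.6)·10.6^6/6! = 0.0490887] × [0.104668] = 0.00513799
Unnormalised posteriors:
  π_I·L_I = 0.19 × 8.49646e-06 = 1.61433e-06
  π_II·L_II = 0.21 × 0.00102712 = 0.000215694
  π_III·L_III = 0.41 × 0.00625818 = 0.00256585
  π_IV·L_IV = 0.19 × 0.00513799 = 0.000976218
Denominator: 1.61433e-06 + 0.000215694 + 0.00256585 + 0.000976218 = 0.00375938
Responsibility of Component III: 0.00256585 / 0.00375938 ≈ 0.683

0.683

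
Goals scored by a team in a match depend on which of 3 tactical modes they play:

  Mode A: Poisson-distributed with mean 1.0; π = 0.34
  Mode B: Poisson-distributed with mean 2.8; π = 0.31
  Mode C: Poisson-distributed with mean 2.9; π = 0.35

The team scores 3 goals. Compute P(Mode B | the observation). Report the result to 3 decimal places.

By Bayes' theorem, P(k | x) = π_k f_k(x) / Σ_j π_j f_j(x).
Evaluate each component's likelihood at the observed value:
  f_A = e^(−1.0)·1.0^3/3! = 0.0613132
  f_B = e^(−2.8)·2.8^3/3! = 0.222484
  f_C = e^(−2.9)·2.9^3/3! = 0.22366
Prior × likelihood for each component:
  π_A·f_A = 0.34 × 0.0613132 = 0.0208465
  π_B·f_B = 0.31 × 0.222484 = 0.06897
  π_C·f_C = 0.35 × 0.22366 = 0.0782811
Evidence: 0.0208465 + 0.06897 + 0.0782811 = 0.168098
Responsibility of Mode B: 0.06897 / 0.168098 ≈ 0.410

0.410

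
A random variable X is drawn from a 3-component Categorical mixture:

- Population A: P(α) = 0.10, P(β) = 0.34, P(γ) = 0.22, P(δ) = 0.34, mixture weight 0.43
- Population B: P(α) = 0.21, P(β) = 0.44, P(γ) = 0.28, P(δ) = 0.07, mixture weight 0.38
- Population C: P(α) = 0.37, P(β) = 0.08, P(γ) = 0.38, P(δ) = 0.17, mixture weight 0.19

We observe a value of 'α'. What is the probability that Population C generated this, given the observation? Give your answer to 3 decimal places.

0.364

Apply Bayes' rule: the posterior for each component is proportional to its prior times its likelihood at x.
Evaluate each component's likelihood at the observed value:
  p_A = 0.1
  p_B = 0.21
  p_C = 0.37
Prior × likelihood for each component:
  w_A·p_A = 0.43 × 0.1 = 0.043
  w_B·p_B = 0.38 × 0.21 = 0.0798
  w_C·p_C = 0.19 × 0.37 = 0.0703
Sum: 0.043 + 0.0798 + 0.0703 = 0.1931
P(Population C | x) ≈ 0.364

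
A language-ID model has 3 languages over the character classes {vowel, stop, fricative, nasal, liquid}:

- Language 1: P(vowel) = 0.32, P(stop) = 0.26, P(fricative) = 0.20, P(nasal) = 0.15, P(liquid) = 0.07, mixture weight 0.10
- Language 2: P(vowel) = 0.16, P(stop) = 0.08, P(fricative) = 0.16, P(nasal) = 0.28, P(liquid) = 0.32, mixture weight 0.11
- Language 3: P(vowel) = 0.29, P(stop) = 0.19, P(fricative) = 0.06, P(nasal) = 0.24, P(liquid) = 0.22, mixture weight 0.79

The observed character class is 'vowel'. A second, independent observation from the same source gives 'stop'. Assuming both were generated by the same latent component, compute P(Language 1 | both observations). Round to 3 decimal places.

0.156

By Bayes' theorem, P(k | x) = π_k f_k(x) / Σ_j π_j f_j(x).
Since both observations come from the same component, the likelihood for component k is f_k(x₁)·f_k(x₂).
  f_1 = [P(vowel | comp) = 0.32] × [0.26] = 0.0832
  f_2 = [P(vowel | comp) = 0.16] × [0.08] = 0.0128
  f_3 = [P(vowel | comp) = 0.29] × [0.19] = 0.0551
Prior × likelihood for each component:
  π_1·f_1 = 0.10 × 0.0832 = 0.00832
  π_2·f_2 = 0.11 × 0.0128 = 0.001408
  π_3·f_3 = 0.79 × 0.0551 = 0.043529
Evidence: 0.00832 + 0.001408 + 0.043529 = 0.053257
Responsibility of Language 1: 0.00832 / 0.053257 ≈ 0.156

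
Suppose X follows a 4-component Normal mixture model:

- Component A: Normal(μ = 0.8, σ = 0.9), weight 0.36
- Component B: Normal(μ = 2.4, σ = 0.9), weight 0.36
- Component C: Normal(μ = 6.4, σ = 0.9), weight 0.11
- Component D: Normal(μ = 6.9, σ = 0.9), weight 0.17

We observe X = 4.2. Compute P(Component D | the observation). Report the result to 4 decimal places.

By Bayes' theorem, P(k | x) = w_k f_k(x) / Σ_j w_j f_j(x).
Normal densities:
  L_A = 0.000352881
  L_B = 0.05999
  L_C = 0.0223432
  L_D = 0.00492428
Prior × likelihood for each component:
  w_A·L_A = 0.36 × 0.000352881 = 0.000127037
  w_B·L_B = 0.36 × 0.05999 = 0.0215964
  w_C·L_C = 0.11 × 0.0223432 = 0.00245775
  w_D·L_D = 0.17 × 0.00492428 = 0.000837127
Denominator: 0.000127037 + 0.0215964 + 0.00245775 + 0.000837127 = 0.0250183
P(Component D | 4.2) ≈ 0.0335

0.0335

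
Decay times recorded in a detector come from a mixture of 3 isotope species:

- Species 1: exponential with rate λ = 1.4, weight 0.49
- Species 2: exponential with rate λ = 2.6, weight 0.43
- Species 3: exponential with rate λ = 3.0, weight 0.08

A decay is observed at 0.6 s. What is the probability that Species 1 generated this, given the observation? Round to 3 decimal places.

The responsibility of component k is P(Z=k) f_k(x) divided by Σ_j P(Z=j) f_j(x).
Component likelihoods at x = 0.6 s:
  f_1 = 1.4·e^(−1.4·0.6) = 1.4·e^(−0.8400) = 0.604395
  f_2 = 2.6·e^(−2.6·0.6) = 2.6·e^(−1.5600) = 0.546354
  f_3 = 3.0·e^(−3.0·0.6) = 3.0·e^(−1.8000) = 0.495897
Unnormalised posteriors:
  P(Z=1)·f_1 = 0.49 × 0.604395 = 0.296153
  P(Z=2)·f_2 = 0.43 × 0.546354 = 0.234932
  P(Z=3)·f_3 = 0.08 × 0.495897 = 0.0396717
Normaliser: 0.296153 + 0.234932 + 0.0396717 = 0.570757
P(Species 1 | data) = 0.296153 / 0.570757 ≈ 0.519

0.519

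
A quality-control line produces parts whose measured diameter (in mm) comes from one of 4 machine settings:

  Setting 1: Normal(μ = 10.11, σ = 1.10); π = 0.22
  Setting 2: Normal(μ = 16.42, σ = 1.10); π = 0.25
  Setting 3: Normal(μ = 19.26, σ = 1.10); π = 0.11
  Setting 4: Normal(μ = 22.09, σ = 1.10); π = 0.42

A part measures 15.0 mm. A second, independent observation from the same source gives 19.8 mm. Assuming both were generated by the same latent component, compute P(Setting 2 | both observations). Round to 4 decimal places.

P(component k | x) = w_k·f_k(x) / marginal(x), where marginal(x) = Σ_j w_j·f_j(x).
Since both observations come from the same component, the likelihood for component k is f_k(x₁)·f_k(x₂).
  L_1 = [(1/(1.10·√(2π)))·exp(−(15.0−10.11)²/(2·1.10²)) = 0.362675·exp(-9.88103) = 1.85455e-05] × [5.11533e-18] = 9.48665e-23
  L_2 = [(1/(1.10·√(2π)))·exp(−(15.0−16.42)²/(2·1.10²)) = 0.362675·exp(-0.83322) = 0.157635] × [0.00323064] = 0.000509262
  L_3 = [(1/(1.10·√(2π)))·exp(−(15.0−19.26)²/(2·1.10²)) = 0.362675·exp(-7.49901) = 0.000200789] × [0.321504] = 6.45544e-05
  L_4 = [(1/(1.10·√(2π)))·exp(−(15.0−22.09)²/(2·1.10²)) = 0.362675·exp(-20.77194) = 3.45444e-10] × [0.0415344] = 1.43478e-11
Multiply by the mixture weights:
  w_1·L_1 = 0.22 × 9.48665e-23 = 2.08706e-23
  w_2·L_2 = 0.25 × 0.000509262 = 0.000127316
  w_3·L_3 = 0.11 × 6.45544e-05 = 7.10099e-06
  w_4·L_4 = 0.42 × 1.43478e-11 = 6.02608e-12
Evidence: 2.08706e-23 + 0.000127316 + 7.10099e-06 + 6.02608e-12 = 0.000134417
Responsibility of Setting 2: 0.000127316 / 0.000134417 ≈ 0.9472

0.9472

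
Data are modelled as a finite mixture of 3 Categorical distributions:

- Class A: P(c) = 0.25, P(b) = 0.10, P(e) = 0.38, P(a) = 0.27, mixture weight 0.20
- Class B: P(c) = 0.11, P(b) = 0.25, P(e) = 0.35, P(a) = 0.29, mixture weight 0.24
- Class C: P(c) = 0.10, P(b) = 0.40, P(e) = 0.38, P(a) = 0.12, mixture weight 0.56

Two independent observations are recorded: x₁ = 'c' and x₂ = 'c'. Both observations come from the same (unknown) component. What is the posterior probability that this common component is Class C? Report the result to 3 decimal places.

Apply Bayes' rule: the posterior for each component is proportional to its prior times its likelihood at x.
Since both observations come from the same component, the likelihood for component k is f_k(x₁)·f_k(x₂).
  L_A = [0.25] × [0.25] = 0.0625
  L_B = [0.11] × [0.11] = 0.0121
  L_C = [0.1] × [0.1] = 0.01
Weight by the priors:
  w_A·L_A = 0.20 × 0.0625 = 0.0125
  w_B·L_B = 0.24 × 0.0121 = 0.002904
  w_C·L_C = 0.56 × 0.01 = 0.0056
Denominator: 0.0125 + 0.002904 + 0.0056 = 0.021004
Responsibility of Class C: 0.0056 / 0.021004 ≈ 0.267

0.267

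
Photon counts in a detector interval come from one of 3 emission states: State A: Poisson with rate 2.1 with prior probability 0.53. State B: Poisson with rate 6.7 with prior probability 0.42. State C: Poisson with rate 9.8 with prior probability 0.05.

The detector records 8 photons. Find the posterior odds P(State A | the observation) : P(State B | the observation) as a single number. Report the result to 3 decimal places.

0.012

Posterior odds = (w_i f_i(x)) / (w_j f_j(x)); the normalising sum cancels.
Poisson probabilities:
  L_A = e^(−2.1)·2.1^8/8! = 0.00114872
  L_B = e^(−6.7)·6.7^8/8! = 0.123967
  L_C = e^(−9.8)·9.8^8/8! = 0.117004
Posterior odds = (w_A·L_A) / (w_B·L_B) = (0.53·0.00114872) / (0.42·0.123967) = 0.000608823 / 0.052066 ≈ 0.012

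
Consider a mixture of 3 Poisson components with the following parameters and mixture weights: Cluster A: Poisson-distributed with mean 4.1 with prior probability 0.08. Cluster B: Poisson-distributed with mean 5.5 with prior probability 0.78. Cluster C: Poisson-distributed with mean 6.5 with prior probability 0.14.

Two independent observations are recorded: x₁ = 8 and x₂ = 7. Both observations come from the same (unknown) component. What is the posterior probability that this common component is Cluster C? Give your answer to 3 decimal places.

0.226

Apply Bayes' rule: the posterior for each component is proportional to its prior times its likelihood at x.
Since both observations come from the same component, the likelihood for component k is f_k(x₁)·f_k(x₂).
  p_A = [e^(−4.1)·4.1^8/8! = 0.0328203] × [0.0640397] = 0.0021018
  p_B = [e^(−5.5)·5.5^8/8! = 0.0848714] × [0.123449] = 0.0104773
  p_C = [e^(−6.5)·6.5^8/8! = 0.118815] × [0.146234] = 0.0173748
Weight by the priors:
  π_A·p_A = 0.08 × 0.0021018 = 0.000168144
  π_B·p_B = 0.78 × 0.0104773 = 0.00817231
  π_C·p_C = 0.14 × 0.0173748 = 0.00243248
Sum: 0.000168144 + 0.00817231 + 0.00243248 = 0.0107729
So the posterior for Cluster C is 0.00243248 / 0.0107729 ≈ 0.226.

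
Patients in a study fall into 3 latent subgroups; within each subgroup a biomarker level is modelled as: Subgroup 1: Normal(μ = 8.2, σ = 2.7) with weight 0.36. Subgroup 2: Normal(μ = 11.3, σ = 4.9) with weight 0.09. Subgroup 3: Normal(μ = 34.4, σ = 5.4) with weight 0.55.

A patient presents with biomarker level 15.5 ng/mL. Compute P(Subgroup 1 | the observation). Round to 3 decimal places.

The responsibility of component k is w_k f_k(x) divided by Σ_j w_j f_j(x).
Normal densities:
  f_1 = (1/(2.7·√(2π)))·exp(−(15.5−8.2)²/(2·2.7²)) = 0.147756·exp(-3.65501) = 0.00382118
  f_2 = (1/(4.9·√(2π)))·exp(−(15.5−11.3)²/(2·4.9²)) = 0.081417·exp(-0.36735) = 0.0563868
  f_3 = (1/(5.4·√(2π)))·exp(−(15.5−34.4)²/(2·5.4²)) = 0.073878·exp(-6.12500) = 0.000161608
Multiply by the mixture weights:
  w_1·f_1 = 0.36 × 0.00382118 = 0.00137562
  w_2·f_2 = 0.09 × 0.0563868 = 0.00507481
  w_3·f_3 = 0.55 × 0.000161608 = 8.88843e-05
Evidence: 0.00137562 + 0.00507481 + 8.88843e-05 = 0.00653932
Responsibility of Subgroup 1: 0.00137562 / 0.00653932 ≈ 0.210

0.210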